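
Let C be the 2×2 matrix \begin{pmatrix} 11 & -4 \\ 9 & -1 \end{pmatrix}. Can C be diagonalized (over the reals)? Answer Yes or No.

No

Characteristic polynomial: p(μ) = μ^2 - 10μ + 25 = (μ - 5)^2.
μ = 5 has algebraic multiplicity 2; rank(C − 5I) = 1, so geometric multiplicity = 1.
Geometric multiplicity < algebraic multiplicity, so C is not diagonalizable.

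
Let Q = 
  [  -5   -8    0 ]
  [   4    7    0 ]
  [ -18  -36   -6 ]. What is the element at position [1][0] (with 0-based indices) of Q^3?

28

Characteristic polynomial: t^3 + 4t^2 - 15t - 18 = (t - 3)(t + 1)(t + 6), so the eigenvalues are -6, -1, 3.
t=3: eigenvector (-1, 1, -2).
t=-1: eigenvector (-2, 1, 0).
t=-6: eigenvector (0, 0, 1).
P = [[-1, -2, 0], [1, 1, 0], [-2, 0, 1]], D = diag(3, -1, -6), P⁻¹ = [[1, 2, 0], [-1, -1, 0], [2, 4, 1]].
Q³ = P·diag(27, -1, -216)·P⁻¹ = [[-29, -56, 0], [28, 55, 0], [-486, -972, -216]].
The requested entry is 28.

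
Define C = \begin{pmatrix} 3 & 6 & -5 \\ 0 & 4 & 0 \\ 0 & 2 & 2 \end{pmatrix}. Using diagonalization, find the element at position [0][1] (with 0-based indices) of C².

32

Characteristic polynomial: t^3 - 9t^2 + 26t - 24 = (t - 4)(t - 3)(t - 2), so the eigenvalues are 2, 3, 4.
t=3: eigenvector (1, 0, 0).
t=4: eigenvector (1, 1, 1).
t=2: eigenvector (5, 0, 1).
P = [[1, 1, 5], [0, 1, 0], [0, 1, 1]], D = diag(3, 4, 2), P⁻¹ = [[1, 4, -5], [0, 1, 0], [0, -1, 1]].
C² = P·diag(9, 16, 4)·P⁻¹ = [[9, 32, -25], [0, 16, 0], [0, 12, 4]].
The requested entry is 32.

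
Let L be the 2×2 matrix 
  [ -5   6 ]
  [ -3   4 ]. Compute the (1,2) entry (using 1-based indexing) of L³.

Characteristic polynomial: r^2 + r - 2 = (r - 1)(r + 2), so the eigenvalues are -2, 1.
r=1: eigenvector (1, 1).
r=-2: eigenvector (2, 1).
P = [[1, 2], [1, 1]], D = diag(1, -2), P⁻¹ = [[-1, 2], [1, -1]].
L³ = P·diag(1, -8)·P⁻¹ = [[-17, 18], [-9, 10]].
The requested entry is 18.

18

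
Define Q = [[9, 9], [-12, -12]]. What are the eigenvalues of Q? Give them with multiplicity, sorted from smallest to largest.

-3, 0

Characteristic polynomial: p(r) = r^2 + 3r = r(r + 3).
Roots (with multiplicity): -3, 0.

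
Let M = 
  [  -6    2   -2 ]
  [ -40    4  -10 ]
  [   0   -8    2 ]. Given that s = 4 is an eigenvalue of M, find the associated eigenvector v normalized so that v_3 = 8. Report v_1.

M − 4I = [[-10, 2, -2], [-40, 0, -10], [0, -8, -2]].
Solving (M − 4I)v = 0 gives the eigenspace spanned by (-2, -2, 8).
With v_3 = 8, v = (-2, -2, 8), so v_1 = -2.

-2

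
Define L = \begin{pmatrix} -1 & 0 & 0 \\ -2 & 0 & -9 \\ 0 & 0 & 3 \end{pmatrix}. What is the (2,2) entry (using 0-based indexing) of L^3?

Characteristic polynomial: t^3 - 2t^2 - 3t = t(t - 3)(t + 1), so the eigenvalues are -1, 0, 3.
t=-1: eigenvector (1, 2, 0).
t=3: eigenvector (0, -3, 1).
t=0: eigenvector (0, 1, 0).
P = [[1, 0, 0], [2, -3, 1], [0, 1, 0]], D = diag(-1, 3, 0), P⁻¹ = [[1, 0, 0], [0, 0, 1], [-2, 1, 3]].
L³ = P·diag(-1, 27, 0)·P⁻¹ = [[-1, 0, 0], [-2, 0, -81], [0, 0, 27]].
The requested entry is 27.

27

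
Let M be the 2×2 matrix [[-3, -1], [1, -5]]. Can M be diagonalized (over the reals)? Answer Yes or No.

No

Characteristic polynomial: p(t) = t^2 + 8t + 16 = (t + 4)^2.
t = -4 has algebraic multiplicity 2; rank(M + 4I) = 1, so geometric multiplicity = 1.
Geometric multiplicity < algebraic multiplicity, so M is not diagonalizable.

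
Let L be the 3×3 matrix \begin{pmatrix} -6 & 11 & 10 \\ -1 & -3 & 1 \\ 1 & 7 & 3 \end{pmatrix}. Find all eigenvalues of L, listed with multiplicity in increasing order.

Characteristic polynomial: p(s) = s^3 + 6s^2 - 15s - 100 = (s - 4)(s + 5)^2.
Roots (with multiplicity): -5, -5, 4.

-5, -5, 4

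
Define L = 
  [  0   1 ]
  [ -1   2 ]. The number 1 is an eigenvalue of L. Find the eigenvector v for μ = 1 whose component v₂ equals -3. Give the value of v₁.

-3

L − 1I = [[-1, 1], [-1, 1]].
Solving (L − 1I)v = 0 gives the eigenspace spanned by (-3, -3).
With v₂ = -3, v = (-3, -3), so v₁ = -3.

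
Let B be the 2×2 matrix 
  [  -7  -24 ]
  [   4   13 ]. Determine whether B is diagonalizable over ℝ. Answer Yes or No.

Characteristic polynomial: p(r) = r^2 - 6r + 5 = (r - 5)(r - 1).
All 2 eigenvalues are distinct, so B is diagonalizable.

Yes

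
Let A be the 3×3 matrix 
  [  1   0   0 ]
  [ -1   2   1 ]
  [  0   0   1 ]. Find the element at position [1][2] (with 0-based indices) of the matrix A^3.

7

Characteristic polynomial: r^3 - 4r^2 + 5r - 2 = (r - 2)(r - 1)^2, so the eigenvalues are 1, 1, 2.
r=1: eigenvector (1, 1, 0).
r=2: eigenvector (0, 1, 0).
r=1: eigenvector (0, -1, 1).
P = [[1, 0, 0], [1, 1, -1], [0, 0, 1]], D = diag(1, 2, 1), P⁻¹ = [[1, 0, 0], [-1, 1, 1], [0, 0, 1]].
A³ = P·diag(1, 8, 1)·P⁻¹ = [[1, 0, 0], [-7, 8, 7], [0, 0, 1]].
The requested entry is 7.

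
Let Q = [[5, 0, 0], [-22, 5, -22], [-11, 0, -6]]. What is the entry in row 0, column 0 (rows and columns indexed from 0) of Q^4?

Characteristic polynomial: s^3 - 4s^2 - 35s + 150 = (s - 5)^2(s + 6), so the eigenvalues are -6, 5, 5.
s=5: eigenvector (1, 0, -1).
s=-6: eigenvector (0, 2, 1).
s=5: eigenvector (0, 1, 0).
P = [[1, 0, 0], [0, 2, 1], [-1, 1, 0]], D = diag(5, -6, 5), P⁻¹ = [[1, 0, 0], [1, 0, 1], [-2, 1, -2]].
Q⁴ = P·diag(625, 1296, 625)·P⁻¹ = [[625, 0, 0], [1342, 625, 1342], [671, 0, 1296]].
The requested entry is 625.

625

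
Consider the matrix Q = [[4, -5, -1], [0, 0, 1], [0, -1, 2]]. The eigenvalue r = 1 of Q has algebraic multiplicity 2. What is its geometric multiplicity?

1

Q − 1I = [[3, -5, -1], [0, -1, 1], [0, -1, 1]].
This matrix has rank 2, so its null space has dimension 3 − 2 = 1.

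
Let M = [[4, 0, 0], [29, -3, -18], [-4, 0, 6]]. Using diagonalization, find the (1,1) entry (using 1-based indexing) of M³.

64

Characteristic polynomial: t^3 - 7t^2 - 6t + 72 = (t - 6)(t - 4)(t + 3), so the eigenvalues are -3, 4, 6.
t=4: eigenvector (1, -1, 2).
t=-3: eigenvector (0, 1, 0).
t=6: eigenvector (0, -2, 1).
P = [[1, 0, 0], [-1, 1, -2], [2, 0, 1]], D = diag(4, -3, 6), P⁻¹ = [[1, 0, 0], [-3, 1, 2], [-2, 0, 1]].
M³ = P·diag(64, -27, 216)·P⁻¹ = [[64, 0, 0], [881, -27, -486], [-304, 0, 216]].
The requested entry is 64.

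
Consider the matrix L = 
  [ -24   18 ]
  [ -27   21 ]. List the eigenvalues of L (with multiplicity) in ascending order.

-6, 3

Characteristic polynomial: p(s) = s^2 + 3s - 18 = (s - 3)(s + 6).
Roots (with multiplicity): -6, 3.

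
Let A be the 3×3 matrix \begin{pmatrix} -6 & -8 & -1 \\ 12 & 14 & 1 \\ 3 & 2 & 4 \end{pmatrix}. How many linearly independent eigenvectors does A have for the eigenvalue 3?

1

A − 3I = [[-9, -8, -1], [12, 11, 1], [3, 2, 1]].
This matrix has rank 2, so its null space has dimension 3 − 2 = 1.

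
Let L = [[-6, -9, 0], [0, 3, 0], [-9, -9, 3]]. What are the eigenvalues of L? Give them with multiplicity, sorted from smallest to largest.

-6, 3, 3

Characteristic polynomial: p(r) = r^3 - 27r + 54 = (r - 3)^2(r + 6).
Roots (with multiplicity): -6, 3, 3.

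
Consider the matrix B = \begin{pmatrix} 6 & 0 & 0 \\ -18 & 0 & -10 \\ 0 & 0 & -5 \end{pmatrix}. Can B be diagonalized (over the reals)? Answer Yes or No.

Characteristic polynomial: p(λ) = λ^3 - λ^2 - 30λ = λ(λ - 6)(λ + 5).
All 3 eigenvalues are distinct, so B is diagonalizable.

Yes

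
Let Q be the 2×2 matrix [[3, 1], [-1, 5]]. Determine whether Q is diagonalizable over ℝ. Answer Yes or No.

Characteristic polynomial: p(λ) = λ^2 - 8λ + 16 = (λ - 4)^2.
λ = 4 has algebraic multiplicity 2; rank(Q − 4I) = 1, so geometric multiplicity = 1.
Geometric multiplicity < algebraic multiplicity, so Q is not diagonalizable.

No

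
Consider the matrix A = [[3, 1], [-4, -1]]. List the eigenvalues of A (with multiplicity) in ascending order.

1, 1

Characteristic polynomial: p(t) = t^2 - 2t + 1 = (t - 1)^2.
Roots (with multiplicity): 1, 1.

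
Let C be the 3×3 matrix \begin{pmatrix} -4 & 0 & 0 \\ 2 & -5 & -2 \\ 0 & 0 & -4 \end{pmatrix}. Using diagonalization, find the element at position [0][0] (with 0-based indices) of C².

Characteristic polynomial: s^3 + 13s^2 + 56s + 80 = (s + 4)^2(s + 5), so the eigenvalues are -5, -4, -4.
s=-4: eigenvector (1, 2, 0).
s=-5: eigenvector (0, 1, 0).
s=-4: eigenvector (2, 2, 1).
P = [[1, 0, 2], [2, 1, 2], [0, 0, 1]], D = diag(-4, -5, -4), P⁻¹ = [[1, 0, -2], [-2, 1, 2], [0, 0, 1]].
C² = P·diag(16, 25, 16)·P⁻¹ = [[16, 0, 0], [-18, 25, 18], [0, 0, 16]].
The requested entry is 16.

16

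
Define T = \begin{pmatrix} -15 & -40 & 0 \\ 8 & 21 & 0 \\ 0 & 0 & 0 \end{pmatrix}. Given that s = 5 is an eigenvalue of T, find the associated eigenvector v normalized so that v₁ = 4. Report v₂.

-2

T − 5I = [[-20, -40, 0], [8, 16, 0], [0, 0, -5]].
Solving (T − 5I)v = 0 gives the eigenspace spanned by (4, -2, 0).
With v₁ = 4, v = (4, -2, 0), so v₂ = -2.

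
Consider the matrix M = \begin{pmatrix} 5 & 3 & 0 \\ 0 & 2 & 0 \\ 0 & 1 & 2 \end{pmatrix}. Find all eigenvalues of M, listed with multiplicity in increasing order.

Characteristic polynomial: p(s) = s^3 - 9s^2 + 24s - 20 = (s - 5)(s - 2)^2.
Roots (with multiplicity): 2, 2, 5.

2, 2, 5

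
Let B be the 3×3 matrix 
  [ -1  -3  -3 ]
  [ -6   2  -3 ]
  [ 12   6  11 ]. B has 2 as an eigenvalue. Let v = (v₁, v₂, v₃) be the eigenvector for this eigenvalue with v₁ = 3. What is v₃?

-6

B − 2I = [[-3, -3, -3], [-6, 0, -3], [12, 6, 9]].
Solving (B − 2I)v = 0 gives the eigenspace spanned by (3, 3, -6).
With v₁ = 3, v = (3, 3, -6), so v₃ = -6.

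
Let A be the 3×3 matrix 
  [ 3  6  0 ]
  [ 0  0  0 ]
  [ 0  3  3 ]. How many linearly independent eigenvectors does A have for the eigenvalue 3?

A − 3I = [[0, 6, 0], [0, -3, 0], [0, 3, 0]].
This matrix has rank 1, so its null space has dimension 3 − 1 = 2.

2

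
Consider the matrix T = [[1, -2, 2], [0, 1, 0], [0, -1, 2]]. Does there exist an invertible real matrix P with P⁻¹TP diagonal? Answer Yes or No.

Characteristic polynomial: p(s) = s^3 - 4s^2 + 5s - 2 = (s - 2)(s - 1)^2.
s = 1 has algebraic multiplicity 2; rank(T − 1I) = 1, so geometric multiplicity = 2.
Every eigenvalue has geometric = algebraic multiplicity, so T is diagonalizable.

Yes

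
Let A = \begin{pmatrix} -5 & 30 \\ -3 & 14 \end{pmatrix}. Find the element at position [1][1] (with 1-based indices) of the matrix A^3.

Characteristic polynomial: λ^2 - 9λ + 20 = (λ - 5)(λ - 4), so the eigenvalues are 4, 5.
λ=4: eigenvector (10, 3).
λ=5: eigenvector (3, 1).
P = [[10, 3], [3, 1]], D = diag(4, 5), P⁻¹ = [[1, -3], [-3, 10]].
A³ = P·diag(64, 125)·P⁻¹ = [[-485, 1830], [-183, 674]].
The requested entry is -485.

-485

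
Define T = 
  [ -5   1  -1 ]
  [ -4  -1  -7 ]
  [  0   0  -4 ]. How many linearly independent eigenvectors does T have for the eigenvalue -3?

T + 3I = [[-2, 1, -1], [-4, 2, -7], [0, 0, -1]].
This matrix has rank 2, so its null space has dimension 3 − 2 = 1.

1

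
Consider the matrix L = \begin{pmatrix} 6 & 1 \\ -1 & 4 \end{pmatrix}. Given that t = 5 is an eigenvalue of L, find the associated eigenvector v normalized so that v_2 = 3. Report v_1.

-3

L − 5I = [[1, 1], [-1, -1]].
Solving (L − 5I)v = 0 gives the eigenspace spanned by (-3, 3).
With v_2 = 3, v = (-3, 3), so v_1 = -3.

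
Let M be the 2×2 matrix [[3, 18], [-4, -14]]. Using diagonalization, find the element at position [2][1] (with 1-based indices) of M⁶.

Characteristic polynomial: μ^2 + 11μ + 30 = (μ + 5)(μ + 6), so the eigenvalues are -6, -5.
μ=-6: eigenvector (-2, 1).
μ=-5: eigenvector (9, -4).
P = [[-2, 9], [1, -4]], D = diag(-6, -5), P⁻¹ = [[4, 9], [1, 2]].
M⁶ = P·diag(46656, 15625)·P⁻¹ = [[-232623, -558558], [124124, 294904]].
The requested entry is 124124.

124124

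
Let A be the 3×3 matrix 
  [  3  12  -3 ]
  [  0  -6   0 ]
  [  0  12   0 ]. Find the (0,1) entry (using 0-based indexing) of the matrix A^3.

432

Characteristic polynomial: t^3 + 3t^2 - 18t = t(t - 3)(t + 6), so the eigenvalues are -6, 0, 3.
t=0: eigenvector (1, 0, 1).
t=-6: eigenvector (-2, 1, -2).
t=3: eigenvector (1, 0, 0).
P = [[1, -2, 1], [0, 1, 0], [1, -2, 0]], D = diag(0, -6, 3), P⁻¹ = [[0, 2, 1], [0, 1, 0], [1, 0, -1]].
A³ = P·diag(0, -216, 27)·P⁻¹ = [[27, 432, -27], [0, -216, 0], [0, 432, 0]].
The requested entry is 432.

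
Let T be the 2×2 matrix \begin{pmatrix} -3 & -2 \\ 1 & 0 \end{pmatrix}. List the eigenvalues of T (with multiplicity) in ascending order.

-2, -1

Characteristic polynomial: p(λ) = λ^2 + 3λ + 2 = (λ + 1)(λ + 2).
Roots (with multiplicity): -2, -1.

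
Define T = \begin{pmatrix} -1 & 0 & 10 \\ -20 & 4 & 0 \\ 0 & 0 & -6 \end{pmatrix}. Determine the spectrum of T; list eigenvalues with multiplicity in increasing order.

Characteristic polynomial: p(s) = s^3 + 3s^2 - 22s - 24 = (s - 4)(s + 1)(s + 6).
Roots (with multiplicity): -6, -1, 4.

-6, -1, 4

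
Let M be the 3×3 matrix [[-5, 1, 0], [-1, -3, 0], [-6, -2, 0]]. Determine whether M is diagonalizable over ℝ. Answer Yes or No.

No

Characteristic polynomial: p(μ) = μ^3 + 8μ^2 + 16μ = μ(μ + 4)^2.
μ = -4 has algebraic multiplicity 2; rank(M + 4I) = 2, so geometric multiplicity = 1.
Geometric multiplicity < algebraic multiplicity, so M is not diagonalizable.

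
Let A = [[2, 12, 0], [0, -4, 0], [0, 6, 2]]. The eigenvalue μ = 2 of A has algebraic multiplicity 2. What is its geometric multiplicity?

2

A − 2I = [[0, 12, 0], [0, -6, 0], [0, 6, 0]].
This matrix has rank 1, so its null space has dimension 3 − 1 = 2.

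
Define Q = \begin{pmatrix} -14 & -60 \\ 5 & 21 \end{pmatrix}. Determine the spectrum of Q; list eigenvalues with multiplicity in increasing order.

1, 6

Characteristic polynomial: p(t) = t^2 - 7t + 6 = (t - 6)(t - 1).
Roots (with multiplicity): 1, 6.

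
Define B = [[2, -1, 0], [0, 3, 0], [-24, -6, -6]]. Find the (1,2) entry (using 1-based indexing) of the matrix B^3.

Characteristic polynomial: r^3 + r^2 - 24r + 36 = (r - 3)(r - 2)(r + 6), so the eigenvalues are -6, 2, 3.
r=2: eigenvector (1, 0, -3).
r=-6: eigenvector (0, 0, 1).
r=3: eigenvector (-1, 1, 2).
P = [[1, 0, -1], [0, 0, 1], [-3, 1, 2]], D = diag(2, -6, 3), P⁻¹ = [[1, 1, 0], [3, 1, 1], [0, 1, 0]].
B³ = P·diag(8, -216, 27)·P⁻¹ = [[8, -19, 0], [0, 27, 0], [-672, -186, -216]].
The requested entry is -19.

-19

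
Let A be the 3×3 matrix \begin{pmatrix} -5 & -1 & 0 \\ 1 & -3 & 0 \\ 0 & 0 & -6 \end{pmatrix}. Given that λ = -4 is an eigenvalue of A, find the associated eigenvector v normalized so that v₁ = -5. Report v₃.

0

A + 4I = [[-1, -1, 0], [1, 1, 0], [0, 0, -2]].
Solving (A + 4I)v = 0 gives the eigenspace spanned by (-5, 5, 0).
With v₁ = -5, v = (-5, 5, 0), so v₃ = 0.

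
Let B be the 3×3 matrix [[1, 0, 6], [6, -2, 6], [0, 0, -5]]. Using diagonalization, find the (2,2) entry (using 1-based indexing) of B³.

-8

Characteristic polynomial: r^3 + 6r^2 + 3r - 10 = (r - 1)(r + 2)(r + 5), so the eigenvalues are -5, -2, 1.
r=1: eigenvector (1, 2, 0).
r=-2: eigenvector (0, 1, 0).
r=-5: eigenvector (-1, 0, 1).
P = [[1, 0, -1], [2, 1, 0], [0, 0, 1]], D = diag(1, -2, -5), P⁻¹ = [[1, 0, 1], [-2, 1, -2], [0, 0, 1]].
B³ = P·diag(1, -8, -125)·P⁻¹ = [[1, 0, 126], [18, -8, 18], [0, 0, -125]].
The requested entry is -8.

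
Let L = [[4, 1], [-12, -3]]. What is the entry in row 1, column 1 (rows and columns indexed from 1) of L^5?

Characteristic polynomial: μ^2 - μ = μ(μ - 1), so the eigenvalues are 0, 1.
μ=0: eigenvector (-1, 4).
μ=1: eigenvector (1, -3).
P = [[-1, 1], [4, -3]], D = diag(0, 1), P⁻¹ = [[3, 1], [4, 1]].
L⁵ = P·diag(0, 1)·P⁻¹ = [[4, 1], [-12, -3]].
The requested entry is 4.

4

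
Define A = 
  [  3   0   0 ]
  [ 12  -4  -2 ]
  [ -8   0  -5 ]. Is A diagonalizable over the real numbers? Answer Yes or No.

Characteristic polynomial: p(r) = r^3 + 6r^2 - 7r - 60 = (r - 3)(r + 4)(r + 5).
All 3 eigenvalues are distinct, so A is diagonalizable.

Yes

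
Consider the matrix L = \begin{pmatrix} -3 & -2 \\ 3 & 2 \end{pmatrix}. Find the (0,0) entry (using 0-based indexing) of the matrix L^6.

3

Characteristic polynomial: λ^2 + λ = λ(λ + 1), so the eigenvalues are -1, 0.
λ=0: eigenvector (-2, 3).
λ=-1: eigenvector (1, -1).
P = [[-2, 1], [3, -1]], D = diag(0, -1), P⁻¹ = [[1, 1], [3, 2]].
L⁶ = P·diag(0, 1)·P⁻¹ = [[3, 2], [-3, -2]].
The requested entry is 3.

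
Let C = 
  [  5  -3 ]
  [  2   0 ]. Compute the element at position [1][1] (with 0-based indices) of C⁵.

Characteristic polynomial: r^2 - 5r + 6 = (r - 3)(r - 2), so the eigenvalues are 2, 3.
r=2: eigenvector (1, 1).
r=3: eigenvector (3, 2).
P = [[1, 3], [1, 2]], D = diag(2, 3), P⁻¹ = [[-2, 3], [1, -1]].
C⁵ = P·diag(32, 243)·P⁻¹ = [[665, -633], [422, -390]].
The requested entry is -390.

-390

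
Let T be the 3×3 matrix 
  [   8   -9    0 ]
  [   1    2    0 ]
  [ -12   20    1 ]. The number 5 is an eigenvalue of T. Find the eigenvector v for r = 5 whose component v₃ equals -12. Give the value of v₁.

T − 5I = [[3, -9, 0], [1, -3, 0], [-12, 20, -4]].
Solving (T − 5I)v = 0 gives the eigenspace spanned by (9, 3, -12).
With v₃ = -12, v = (9, 3, -12), so v₁ = 9.

9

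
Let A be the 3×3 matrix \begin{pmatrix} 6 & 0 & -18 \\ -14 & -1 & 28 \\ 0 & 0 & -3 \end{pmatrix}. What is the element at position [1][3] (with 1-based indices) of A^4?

-2430

Characteristic polynomial: r^3 - 2r^2 - 21r - 18 = (r - 6)(r + 1)(r + 3), so the eigenvalues are -3, -1, 6.
r=6: eigenvector (1, -2, 0).
r=-1: eigenvector (0, 1, 0).
r=-3: eigenvector (2, 0, 1).
P = [[1, 0, 2], [-2, 1, 0], [0, 0, 1]], D = diag(6, -1, -3), P⁻¹ = [[1, 0, -2], [2, 1, -4], [0, 0, 1]].
A⁴ = P·diag(1296, 1, 81)·P⁻¹ = [[1296, 0, -2430], [-2590, 1, 5180], [0, 0, 81]].
The requested entry is -2430.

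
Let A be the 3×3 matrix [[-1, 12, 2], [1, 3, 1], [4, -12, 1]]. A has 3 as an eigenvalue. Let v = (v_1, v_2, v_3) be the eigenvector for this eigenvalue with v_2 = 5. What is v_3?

A − 3I = [[-4, 12, 2], [1, 0, 1], [4, -12, -2]].
Solving (A − 3I)v = 0 gives the eigenspace spanned by (10, 5, -10).
With v_2 = 5, v = (10, 5, -10), so v_3 = -10.

-10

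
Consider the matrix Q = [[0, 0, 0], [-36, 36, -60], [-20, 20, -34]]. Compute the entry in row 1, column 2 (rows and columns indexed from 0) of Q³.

Characteristic polynomial: t^3 - 2t^2 - 24t = t(t - 6)(t + 4), so the eigenvalues are -4, 0, 6.
t=-4: eigenvector (0, -3, -2).
t=0: eigenvector (1, 1, 0).
t=6: eigenvector (0, 2, 1).
P = [[0, 1, 0], [-3, 1, 2], [-2, 0, 1]], D = diag(-4, 0, 6), P⁻¹ = [[-1, 1, -2], [1, 0, 0], [-2, 2, -3]].
Q³ = P·diag(-64, 0, 216)·P⁻¹ = [[0, 0, 0], [-1056, 1056, -1680], [-560, 560, -904]].
The requested entry is -1680.

-1680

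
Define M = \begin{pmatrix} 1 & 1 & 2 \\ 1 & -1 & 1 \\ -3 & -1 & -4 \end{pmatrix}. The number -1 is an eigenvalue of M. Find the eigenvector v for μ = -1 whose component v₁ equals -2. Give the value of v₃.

M + 1I = [[2, 1, 2], [1, 0, 1], [-3, -1, -3]].
Solving (M + 1I)v = 0 gives the eigenspace spanned by (-2, 0, 2).
With v₁ = -2, v = (-2, 0, 2), so v₃ = 2.

2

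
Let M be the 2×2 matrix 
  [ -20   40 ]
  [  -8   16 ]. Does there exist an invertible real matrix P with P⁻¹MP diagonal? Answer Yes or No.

Yes

Characteristic polynomial: p(r) = r^2 + 4r = r(r + 4).
All 2 eigenvalues are distinct, so M is diagonalizable.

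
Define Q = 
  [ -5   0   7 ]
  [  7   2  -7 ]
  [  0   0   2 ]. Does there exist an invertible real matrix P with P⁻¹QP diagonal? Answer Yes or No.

Yes

Characteristic polynomial: p(r) = r^3 + r^2 - 16r + 20 = (r - 2)^2(r + 5).
r = 2 has algebraic multiplicity 2; rank(Q − 2I) = 1, so geometric multiplicity = 2.
Every eigenvalue has geometric = algebraic multiplicity, so Q is diagonalizable.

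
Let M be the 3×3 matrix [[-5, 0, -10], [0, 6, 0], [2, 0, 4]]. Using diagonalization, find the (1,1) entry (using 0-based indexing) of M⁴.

Characteristic polynomial: t^3 - 5t^2 - 6t = t(t - 6)(t + 1), so the eigenvalues are -1, 0, 6.
t=-1: eigenvector (5, 0, -2).
t=6: eigenvector (0, 1, 0).
t=0: eigenvector (-2, 0, 1).
P = [[5, 0, -2], [0, 1, 0], [-2, 0, 1]], D = diag(-1, 6, 0), P⁻¹ = [[1, 0, 2], [0, 1, 0], [2, 0, 5]].
M⁴ = P·diag(1, 1296, 0)·P⁻¹ = [[5, 0, 10], [0, 1296, 0], [-2, 0, -4]].
The requested entry is 1296.

1296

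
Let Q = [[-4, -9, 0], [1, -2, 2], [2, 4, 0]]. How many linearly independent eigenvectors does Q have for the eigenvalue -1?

Q + 1I = [[-3, -9, 0], [1, -1, 2], [2, 4, 1]].
This matrix has rank 2, so its null space has dimension 3 − 2 = 1.

1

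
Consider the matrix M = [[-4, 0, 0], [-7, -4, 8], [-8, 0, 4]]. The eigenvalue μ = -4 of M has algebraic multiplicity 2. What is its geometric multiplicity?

M + 4I = [[0, 0, 0], [-7, 0, 8], [-8, 0, 8]].
This matrix has rank 2, so its null space has dimension 3 − 2 = 1.

1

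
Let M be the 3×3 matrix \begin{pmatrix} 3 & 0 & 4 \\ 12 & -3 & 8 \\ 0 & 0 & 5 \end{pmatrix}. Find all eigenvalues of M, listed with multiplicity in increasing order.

Characteristic polynomial: p(r) = r^3 - 5r^2 - 9r + 45 = (r - 5)(r - 3)(r + 3).
Roots (with multiplicity): -3, 3, 5.

-3, 3, 5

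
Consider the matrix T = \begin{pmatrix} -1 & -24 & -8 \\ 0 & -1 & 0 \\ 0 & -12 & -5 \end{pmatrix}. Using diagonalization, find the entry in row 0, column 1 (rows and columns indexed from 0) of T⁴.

Characteristic polynomial: μ^3 + 7μ^2 + 11μ + 5 = (μ + 1)^2(μ + 5), so the eigenvalues are -5, -1, -1.
μ=-1: eigenvector (13, -2, 6).
μ=-1: eigenvector (-6, 1, -3).
μ=-5: eigenvector (2, 0, 1).
P = [[13, -6, 2], [-2, 1, 0], [6, -3, 1]], D = diag(-1, -1, -5), P⁻¹ = [[1, 0, -2], [2, 1, -4], [0, 3, 1]].
T⁴ = P·diag(1, 1, 625)·P⁻¹ = [[1, 3744, 1248], [0, 1, 0], [0, 1872, 625]].
The requested entry is 3744.

3744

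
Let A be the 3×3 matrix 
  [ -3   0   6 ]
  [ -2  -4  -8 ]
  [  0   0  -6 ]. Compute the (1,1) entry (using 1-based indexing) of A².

Characteristic polynomial: s^3 + 13s^2 + 54s + 72 = (s + 3)(s + 4)(s + 6), so the eigenvalues are -6, -4, -3.
s=-3: eigenvector (1, -2, 0).
s=-4: eigenvector (0, 1, 0).
s=-6: eigenvector (-2, 2, 1).
P = [[1, 0, -2], [-2, 1, 2], [0, 0, 1]], D = diag(-3, -4, -6), P⁻¹ = [[1, 0, 2], [2, 1, 2], [0, 0, 1]].
A² = P·diag(9, 16, 36)·P⁻¹ = [[9, 0, -54], [14, 16, 68], [0, 0, 36]].
The requested entry is 9.

9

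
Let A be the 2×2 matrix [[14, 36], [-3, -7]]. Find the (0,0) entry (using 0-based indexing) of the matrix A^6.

Characteristic polynomial: r^2 - 7r + 10 = (r - 5)(r - 2), so the eigenvalues are 2, 5.
r=5: eigenvector (4, -1).
r=2: eigenvector (-3, 1).
P = [[4, -3], [-1, 1]], D = diag(5, 2), P⁻¹ = [[1, 3], [1, 4]].
A⁶ = P·diag(15625, 64)·P⁻¹ = [[62308, 186732], [-15561, -46619]].
The requested entry is 62308.

62308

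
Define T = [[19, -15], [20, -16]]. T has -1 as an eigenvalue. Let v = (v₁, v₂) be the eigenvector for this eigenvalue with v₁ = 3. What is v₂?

4

T + 1I = [[20, -15], [20, -15]].
Solving (T + 1I)v = 0 gives the eigenspace spanned by (3, 4).
With v₁ = 3, v = (3, 4), so v₂ = 4.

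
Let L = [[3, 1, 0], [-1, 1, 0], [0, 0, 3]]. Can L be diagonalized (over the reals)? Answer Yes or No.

No

Characteristic polynomial: p(t) = t^3 - 7t^2 + 16t - 12 = (t - 3)(t - 2)^2.
t = 2 has algebraic multiplicity 2; rank(L − 2I) = 2, so geometric multiplicity = 1.
Geometric multiplicity < algebraic multiplicity, so L is not diagonalizable.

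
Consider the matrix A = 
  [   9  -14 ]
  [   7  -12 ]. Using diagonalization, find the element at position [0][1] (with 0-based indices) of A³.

Characteristic polynomial: r^2 + 3r - 10 = (r - 2)(r + 5), so the eigenvalues are -5, 2.
r=-5: eigenvector (1, 1).
r=2: eigenvector (-2, -1).
P = [[1, -2], [1, -1]], D = diag(-5, 2), P⁻¹ = [[-1, 2], [-1, 1]].
A³ = P·diag(-125, 8)·P⁻¹ = [[141, -266], [133, -258]].
The requested entry is -266.

-266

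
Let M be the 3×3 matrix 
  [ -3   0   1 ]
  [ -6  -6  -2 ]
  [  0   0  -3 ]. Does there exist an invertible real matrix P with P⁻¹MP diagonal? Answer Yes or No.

No

Characteristic polynomial: p(s) = s^3 + 12s^2 + 45s + 54 = (s + 3)^2(s + 6).
s = -3 has algebraic multiplicity 2; rank(M + 3I) = 2, so geometric multiplicity = 1.
Geometric multiplicity < algebraic multiplicity, so M is not diagonalizable.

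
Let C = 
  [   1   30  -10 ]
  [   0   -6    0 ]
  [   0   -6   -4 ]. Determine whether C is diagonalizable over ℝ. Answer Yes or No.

Yes

Characteristic polynomial: p(s) = s^3 + 9s^2 + 14s - 24 = (s - 1)(s + 4)(s + 6).
All 3 eigenvalues are distinct, so C is diagonalizable.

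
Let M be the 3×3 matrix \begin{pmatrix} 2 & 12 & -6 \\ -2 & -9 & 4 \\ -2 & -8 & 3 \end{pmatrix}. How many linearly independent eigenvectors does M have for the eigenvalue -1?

M + 1I = [[3, 12, -6], [-2, -8, 4], [-2, -8, 4]].
This matrix has rank 1, so its null space has dimension 3 − 1 = 2.

2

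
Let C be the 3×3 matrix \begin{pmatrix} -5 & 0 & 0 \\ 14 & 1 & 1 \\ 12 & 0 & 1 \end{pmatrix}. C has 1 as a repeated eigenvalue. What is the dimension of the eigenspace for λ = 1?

1

C − 1I = [[-6, 0, 0], [14, 0, 1], [12, 0, 0]].
This matrix has rank 2, so its null space has dimension 3 − 2 = 1.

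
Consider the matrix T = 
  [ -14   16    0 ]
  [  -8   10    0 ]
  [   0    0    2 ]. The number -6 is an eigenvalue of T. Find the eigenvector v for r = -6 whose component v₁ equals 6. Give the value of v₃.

T + 6I = [[-8, 16, 0], [-8, 16, 0], [0, 0, 8]].
Solving (T + 6I)v = 0 gives the eigenspace spanned by (6, 3, 0).
With v₁ = 6, v = (6, 3, 0), so v₃ = 0.

0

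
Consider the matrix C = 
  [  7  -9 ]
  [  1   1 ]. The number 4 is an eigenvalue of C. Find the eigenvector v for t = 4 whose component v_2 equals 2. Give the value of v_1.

6

C − 4I = [[3, -9], [1, -3]].
Solving (C − 4I)v = 0 gives the eigenspace spanned by (6, 2).
With v_2 = 2, v = (6, 2), so v_1 = 6.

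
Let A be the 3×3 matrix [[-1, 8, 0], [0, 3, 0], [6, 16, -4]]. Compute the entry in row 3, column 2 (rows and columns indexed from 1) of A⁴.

Characteristic polynomial: t^3 + 2t^2 - 11t - 12 = (t - 3)(t + 1)(t + 4), so the eigenvalues are -4, -1, 3.
t=-1: eigenvector (1, 0, 2).
t=3: eigenvector (2, 1, 4).
t=-4: eigenvector (0, 0, 1).
P = [[1, 2, 0], [0, 1, 0], [2, 4, 1]], D = diag(-1, 3, -4), P⁻¹ = [[1, -2, 0], [0, 1, 0], [-2, 0, 1]].
A⁴ = P·diag(1, 81, 256)·P⁻¹ = [[1, 160, 0], [0, 81, 0], [-510, 320, 256]].
The requested entry is 320.

320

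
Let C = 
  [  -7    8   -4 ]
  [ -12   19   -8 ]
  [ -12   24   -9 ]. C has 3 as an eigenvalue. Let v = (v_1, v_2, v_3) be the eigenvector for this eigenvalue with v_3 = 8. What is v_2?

4

C − 3I = [[-10, 8, -4], [-12, 16, -8], [-12, 24, -12]].
Solving (C − 3I)v = 0 gives the eigenspace spanned by (0, 4, 8).
With v_3 = 8, v = (0, 4, 8), so v_2 = 4.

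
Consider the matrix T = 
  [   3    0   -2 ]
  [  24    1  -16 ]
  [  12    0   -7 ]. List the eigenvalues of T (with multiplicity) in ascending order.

Characteristic polynomial: p(λ) = λ^3 + 3λ^2 - λ - 3 = (λ - 1)(λ + 1)(λ + 3).
Roots (with multiplicity): -3, -1, 1.

-3, -1, 1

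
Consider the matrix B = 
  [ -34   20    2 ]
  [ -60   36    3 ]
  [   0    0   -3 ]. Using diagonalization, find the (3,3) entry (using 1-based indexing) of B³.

Characteristic polynomial: μ^3 + μ^2 - 30μ - 72 = (μ - 6)(μ + 3)(μ + 4), so the eigenvalues are -4, -3, 6.
μ=6: eigenvector (1, 2, 0).
μ=-4: eigenvector (-2, -3, 0).
μ=-3: eigenvector (2, 3, 1).
P = [[1, -2, 2], [2, -3, 3], [0, 0, 1]], D = diag(6, -4, -3), P⁻¹ = [[-3, 2, 0], [-2, 1, 1], [0, 0, 1]].
B³ = P·diag(216, -64, -27)·P⁻¹ = [[-904, 560, 74], [-1680, 1056, 111], [0, 0, -27]].
The requested entry is -27.

-27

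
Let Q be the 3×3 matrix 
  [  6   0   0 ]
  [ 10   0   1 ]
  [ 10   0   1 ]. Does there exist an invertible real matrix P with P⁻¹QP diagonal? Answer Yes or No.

Yes

Characteristic polynomial: p(μ) = μ^3 - 7μ^2 + 6μ = μ(μ - 6)(μ - 1).
All 3 eigenvalues are distinct, so Q is diagonalizable.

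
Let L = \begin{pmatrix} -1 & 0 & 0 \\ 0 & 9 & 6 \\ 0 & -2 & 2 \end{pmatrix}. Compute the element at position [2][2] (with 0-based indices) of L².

-8

Characteristic polynomial: λ^3 - 10λ^2 + 19λ + 30 = (λ - 6)(λ - 5)(λ + 1), so the eigenvalues are -1, 5, 6.
λ=-1: eigenvector (1, 0, 0).
λ=5: eigenvector (0, -3, 2).
λ=6: eigenvector (0, -2, 1).
P = [[1, 0, 0], [0, -3, -2], [0, 2, 1]], D = diag(-1, 5, 6), P⁻¹ = [[1, 0, 0], [0, 1, 2], [0, -2, -3]].
L² = P·diag(1, 25, 36)·P⁻¹ = [[1, 0, 0], [0, 69, 66], [0, -22, -8]].
The requested entry is -8.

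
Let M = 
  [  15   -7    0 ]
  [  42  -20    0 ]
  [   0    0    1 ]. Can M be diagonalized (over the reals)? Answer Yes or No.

Characteristic polynomial: p(λ) = λ^3 + 4λ^2 - 11λ + 6 = (λ - 1)^2(λ + 6).
λ = 1 has algebraic multiplicity 2; rank(M − 1I) = 1, so geometric multiplicity = 2.
Every eigenvalue has geometric = algebraic multiplicity, so M is diagonalizable.

Yes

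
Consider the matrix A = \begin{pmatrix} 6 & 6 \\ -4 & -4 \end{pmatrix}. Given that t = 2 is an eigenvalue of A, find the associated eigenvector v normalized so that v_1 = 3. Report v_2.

A − 2I = [[4, 6], [-4, -6]].
Solving (A − 2I)v = 0 gives the eigenspace spanned by (3, -2).
With v_1 = 3, v = (3, -2), so v_2 = -2.

-2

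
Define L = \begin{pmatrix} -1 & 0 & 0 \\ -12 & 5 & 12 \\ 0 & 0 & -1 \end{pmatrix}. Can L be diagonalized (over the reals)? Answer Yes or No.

Yes

Characteristic polynomial: p(λ) = λ^3 - 3λ^2 - 9λ - 5 = (λ - 5)(λ + 1)^2.
λ = -1 has algebraic multiplicity 2; rank(L + 1I) = 1, so geometric multiplicity = 2.
Every eigenvalue has geometric = algebraic multiplicity, so L is diagonalizable.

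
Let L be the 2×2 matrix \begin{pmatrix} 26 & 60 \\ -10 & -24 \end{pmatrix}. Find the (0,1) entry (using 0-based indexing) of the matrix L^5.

Characteristic polynomial: r^2 - 2r - 24 = (r - 6)(r + 4), so the eigenvalues are -4, 6.
r=6: eigenvector (-3, 1).
r=-4: eigenvector (-2, 1).
P = [[-3, -2], [1, 1]], D = diag(6, -4), P⁻¹ = [[-1, -2], [1, 3]].
L⁵ = P·diag(7776, -1024)·P⁻¹ = [[25376, 52800], [-8800, -18624]].
The requested entry is 52800.

52800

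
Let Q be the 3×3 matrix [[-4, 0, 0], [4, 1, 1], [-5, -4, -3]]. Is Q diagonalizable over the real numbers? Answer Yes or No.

No

Characteristic polynomial: p(r) = r^3 + 6r^2 + 9r + 4 = (r + 1)^2(r + 4).
r = -1 has algebraic multiplicity 2; rank(Q + 1I) = 2, so geometric multiplicity = 1.
Geometric multiplicity < algebraic multiplicity, so Q is not diagonalizable.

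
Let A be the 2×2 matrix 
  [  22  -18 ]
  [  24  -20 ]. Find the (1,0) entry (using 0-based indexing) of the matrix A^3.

Characteristic polynomial: t^2 - 2t - 8 = (t - 4)(t + 2), so the eigenvalues are -2, 4.
t=4: eigenvector (1, 1).
t=-2: eigenvector (3, 4).
P = [[1, 3], [1, 4]], D = diag(4, -2), P⁻¹ = [[4, -3], [-1, 1]].
A³ = P·diag(64, -8)·P⁻¹ = [[280, -216], [288, -224]].
The requested entry is 288.

288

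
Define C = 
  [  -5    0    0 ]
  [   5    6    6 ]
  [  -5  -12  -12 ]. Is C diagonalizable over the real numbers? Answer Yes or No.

Characteristic polynomial: p(t) = t^3 + 11t^2 + 30t = t(t + 5)(t + 6).
All 3 eigenvalues are distinct, so C is diagonalizable.

Yes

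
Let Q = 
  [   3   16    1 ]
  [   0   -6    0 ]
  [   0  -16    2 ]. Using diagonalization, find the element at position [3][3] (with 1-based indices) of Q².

4

Characteristic polynomial: λ^3 + λ^2 - 24λ + 36 = (λ - 3)(λ - 2)(λ + 6), so the eigenvalues are -6, 2, 3.
λ=3: eigenvector (1, 0, 0).
λ=-6: eigenvector (-2, 1, 2).
λ=2: eigenvector (-1, 0, 1).
P = [[1, -2, -1], [0, 1, 0], [0, 2, 1]], D = diag(3, -6, 2), P⁻¹ = [[1, 0, 1], [0, 1, 0], [0, -2, 1]].
Q² = P·diag(9, 36, 4)·P⁻¹ = [[9, -64, 5], [0, 36, 0], [0, 64, 4]].
The requested entry is 4.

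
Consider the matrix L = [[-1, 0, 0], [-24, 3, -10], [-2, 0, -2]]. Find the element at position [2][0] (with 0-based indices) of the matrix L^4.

Characteristic polynomial: r^3 - 7r - 6 = (r - 3)(r + 1)(r + 2), so the eigenvalues are -2, -1, 3.
r=-1: eigenvector (1, 1, -2).
r=3: eigenvector (0, 1, 0).
r=-2: eigenvector (0, 2, 1).
P = [[1, 0, 0], [1, 1, 2], [-2, 0, 1]], D = diag(-1, 3, -2), P⁻¹ = [[1, 0, 0], [-5, 1, -2], [2, 0, 1]].
L⁴ = P·diag(1, 81, 16)·P⁻¹ = [[1, 0, 0], [-340, 81, -130], [30, 0, 16]].
The requested entry is 30.

30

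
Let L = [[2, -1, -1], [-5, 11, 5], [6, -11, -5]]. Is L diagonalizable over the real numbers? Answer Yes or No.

Characteristic polynomial: p(λ) = λ^3 - 8λ^2 + 13λ - 6 = (λ - 6)(λ - 1)^2.
λ = 1 has algebraic multiplicity 2; rank(L − 1I) = 2, so geometric multiplicity = 1.
Geometric multiplicity < algebraic multiplicity, so L is not diagonalizable.

No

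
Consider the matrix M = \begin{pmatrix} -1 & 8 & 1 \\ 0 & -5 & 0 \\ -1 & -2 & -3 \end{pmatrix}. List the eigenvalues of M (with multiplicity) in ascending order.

Characteristic polynomial: p(s) = s^3 + 9s^2 + 24s + 20 = (s + 2)^2(s + 5).
Roots (with multiplicity): -5, -2, -2.

-5, -2, -2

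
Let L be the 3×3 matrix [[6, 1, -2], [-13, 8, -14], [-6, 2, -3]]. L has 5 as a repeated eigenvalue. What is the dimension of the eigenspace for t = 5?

1

L − 5I = [[1, 1, -2], [-13, 3, -14], [-6, 2, -8]].
This matrix has rank 2, so its null space has dimension 3 − 2 = 1.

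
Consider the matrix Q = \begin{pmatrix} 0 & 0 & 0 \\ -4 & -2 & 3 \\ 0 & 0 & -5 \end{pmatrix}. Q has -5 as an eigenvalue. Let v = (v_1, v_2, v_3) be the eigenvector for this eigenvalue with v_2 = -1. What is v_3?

Q + 5I = [[5, 0, 0], [-4, 3, 3], [0, 0, 0]].
Solving (Q + 5I)v = 0 gives the eigenspace spanned by (0, -1, 1).
With v_2 = -1, v = (0, -1, 1), so v_3 = 1.

1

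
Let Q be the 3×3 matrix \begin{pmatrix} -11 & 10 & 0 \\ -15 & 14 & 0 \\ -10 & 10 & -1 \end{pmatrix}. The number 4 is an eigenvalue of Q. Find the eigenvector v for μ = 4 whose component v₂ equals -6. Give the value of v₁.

-4

Q − 4I = [[-15, 10, 0], [-15, 10, 0], [-10, 10, -5]].
Solving (Q − 4I)v = 0 gives the eigenspace spanned by (-4, -6, -4).
With v₂ = -6, v = (-4, -6, -4), so v₁ = -4.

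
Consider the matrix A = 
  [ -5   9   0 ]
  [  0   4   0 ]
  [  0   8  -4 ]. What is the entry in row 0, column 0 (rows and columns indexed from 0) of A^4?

625

Characteristic polynomial: r^3 + 5r^2 - 16r - 80 = (r - 4)(r + 4)(r + 5), so the eigenvalues are -5, -4, 4.
r=4: eigenvector (1, 1, 1).
r=-5: eigenvector (1, 0, 0).
r=-4: eigenvector (0, 0, 1).
P = [[1, 1, 0], [1, 0, 0], [1, 0, 1]], D = diag(4, -5, -4), P⁻¹ = [[0, 1, 0], [1, -1, 0], [0, -1, 1]].
A⁴ = P·diag(256, 625, 256)·P⁻¹ = [[625, -369, 0], [0, 256, 0], [0, 0, 256]].
The requested entry is 625.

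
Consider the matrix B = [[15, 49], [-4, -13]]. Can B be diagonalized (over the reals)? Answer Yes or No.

Characteristic polynomial: p(r) = r^2 - 2r + 1 = (r - 1)^2.
r = 1 has algebraic multiplicity 2; rank(B − 1I) = 1, so geometric multiplicity = 1.
Geometric multiplicity < algebraic multiplicity, so B is not diagonalizable.

No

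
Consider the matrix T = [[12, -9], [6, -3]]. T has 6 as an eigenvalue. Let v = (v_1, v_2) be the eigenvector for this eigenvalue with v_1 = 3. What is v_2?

2

T − 6I = [[6, -9], [6, -9]].
Solving (T − 6I)v = 0 gives the eigenspace spanned by (3, 2).
With v_1 = 3, v = (3, 2), so v_2 = 2.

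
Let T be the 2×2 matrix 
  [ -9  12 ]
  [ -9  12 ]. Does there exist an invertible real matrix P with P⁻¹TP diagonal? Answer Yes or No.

Characteristic polynomial: p(λ) = λ^2 - 3λ = λ(λ - 3).
All 2 eigenvalues are distinct, so T is diagonalizable.

Yes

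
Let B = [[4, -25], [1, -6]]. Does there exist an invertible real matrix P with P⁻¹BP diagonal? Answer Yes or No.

No

Characteristic polynomial: p(λ) = λ^2 + 2λ + 1 = (λ + 1)^2.
λ = -1 has algebraic multiplicity 2; rank(B + 1I) = 1, so geometric multiplicity = 1.
Geometric multiplicity < algebraic multiplicity, so B is not diagonalizable.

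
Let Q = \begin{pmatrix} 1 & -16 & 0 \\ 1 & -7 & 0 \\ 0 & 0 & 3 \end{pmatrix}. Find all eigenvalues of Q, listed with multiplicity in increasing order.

-3, -3, 3

Characteristic polynomial: p(μ) = μ^3 + 3μ^2 - 9μ - 27 = (μ - 3)(μ + 3)^2.
Roots (with multiplicity): -3, -3, 3.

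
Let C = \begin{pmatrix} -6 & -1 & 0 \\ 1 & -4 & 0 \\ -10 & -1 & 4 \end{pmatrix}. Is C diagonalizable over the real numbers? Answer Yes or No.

No

Characteristic polynomial: p(μ) = μ^3 + 6μ^2 - 15μ - 100 = (μ - 4)(μ + 5)^2.
μ = -5 has algebraic multiplicity 2; rank(C + 5I) = 2, so geometric multiplicity = 1.
Geometric multiplicity < algebraic multiplicity, so C is not diagonalizable.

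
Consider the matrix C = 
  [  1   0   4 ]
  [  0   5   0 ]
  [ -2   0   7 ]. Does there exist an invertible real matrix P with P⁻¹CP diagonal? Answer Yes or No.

Characteristic polynomial: p(λ) = λ^3 - 13λ^2 + 55λ - 75 = (λ - 5)^2(λ - 3).
λ = 5 has algebraic multiplicity 2; rank(C − 5I) = 1, so geometric multiplicity = 2.
Every eigenvalue has geometric = algebraic multiplicity, so C is diagonalizable.

Yes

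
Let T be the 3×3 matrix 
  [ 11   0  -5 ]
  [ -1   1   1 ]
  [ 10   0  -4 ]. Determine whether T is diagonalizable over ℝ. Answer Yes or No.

Characteristic polynomial: p(r) = r^3 - 8r^2 + 13r - 6 = (r - 6)(r - 1)^2.
r = 1 has algebraic multiplicity 2; rank(T − 1I) = 2, so geometric multiplicity = 1.
Geometric multiplicity < algebraic multiplicity, so T is not diagonalizable.

No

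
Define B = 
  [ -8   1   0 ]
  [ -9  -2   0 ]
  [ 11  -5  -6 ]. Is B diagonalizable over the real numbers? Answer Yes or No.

Characteristic polynomial: p(r) = r^3 + 16r^2 + 85r + 150 = (r + 5)^2(r + 6).
r = -5 has algebraic multiplicity 2; rank(B + 5I) = 2, so geometric multiplicity = 1.
Geometric multiplicity < algebraic multiplicity, so B is not diagonalizable.

No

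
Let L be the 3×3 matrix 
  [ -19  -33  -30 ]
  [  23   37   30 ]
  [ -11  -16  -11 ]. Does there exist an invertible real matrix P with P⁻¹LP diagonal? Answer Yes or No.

Characteristic polynomial: p(μ) = μ^3 - 7μ^2 + 8μ + 16 = (μ - 4)^2(μ + 1).
μ = 4 has algebraic multiplicity 2; rank(L − 4I) = 2, so geometric multiplicity = 1.
Geometric multiplicity < algebraic multiplicity, so L is not diagonalizable.

No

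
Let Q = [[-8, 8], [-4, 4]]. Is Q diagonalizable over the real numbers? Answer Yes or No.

Yes

Characteristic polynomial: p(λ) = λ^2 + 4λ = λ(λ + 4).
All 2 eigenvalues are distinct, so Q is diagonalizable.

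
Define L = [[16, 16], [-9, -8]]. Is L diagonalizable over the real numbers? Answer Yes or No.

No

Characteristic polynomial: p(μ) = μ^2 - 8μ + 16 = (μ - 4)^2.
μ = 4 has algebraic multiplicity 2; rank(L − 4I) = 1, so geometric multiplicity = 1.
Geometric multiplicity < algebraic multiplicity, so L is not diagonalizable.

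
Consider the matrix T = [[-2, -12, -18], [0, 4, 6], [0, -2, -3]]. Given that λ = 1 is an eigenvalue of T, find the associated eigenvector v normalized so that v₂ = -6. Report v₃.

T − 1I = [[-3, -12, -18], [0, 3, 6], [0, -2, -4]].
Solving (T − 1I)v = 0 gives the eigenspace spanned by (6, -6, 3).
With v₂ = -6, v = (6, -6, 3), so v₃ = 3.

3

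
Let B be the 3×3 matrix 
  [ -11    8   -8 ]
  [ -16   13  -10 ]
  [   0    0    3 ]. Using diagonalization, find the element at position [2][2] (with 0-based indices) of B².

Characteristic polynomial: r^3 - 5r^2 - 9r + 45 = (r - 5)(r - 3)(r + 3), so the eigenvalues are -3, 3, 5.
r=5: eigenvector (1, 2, 0).
r=-3: eigenvector (1, 1, 0).
r=3: eigenvector (0, 1, 1).
P = [[1, 1, 0], [2, 1, 1], [0, 0, 1]], D = diag(5, -3, 3), P⁻¹ = [[-1, 1, -1], [2, -1, 1], [0, 0, 1]].
B² = P·diag(25, 9, 9)·P⁻¹ = [[-7, 16, -16], [-32, 41, -32], [0, 0, 9]].
The requested entry is 9.

9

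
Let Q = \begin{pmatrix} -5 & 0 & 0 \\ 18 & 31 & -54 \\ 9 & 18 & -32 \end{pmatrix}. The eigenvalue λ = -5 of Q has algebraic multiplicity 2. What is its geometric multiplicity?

Q + 5I = [[0, 0, 0], [18, 36, -54], [9, 18, -27]].
This matrix has rank 1, so its null space has dimension 3 − 1 = 2.

2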